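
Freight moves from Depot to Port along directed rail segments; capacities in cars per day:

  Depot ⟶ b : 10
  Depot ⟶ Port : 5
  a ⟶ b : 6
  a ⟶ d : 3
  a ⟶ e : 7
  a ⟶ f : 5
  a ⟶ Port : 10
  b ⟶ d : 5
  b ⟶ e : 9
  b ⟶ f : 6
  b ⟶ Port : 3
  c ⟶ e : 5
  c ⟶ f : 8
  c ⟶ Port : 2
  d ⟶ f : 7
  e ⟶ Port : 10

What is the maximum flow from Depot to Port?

15

Augment Depot→Port: bottleneck 5, flow now 5.
Augment Depot→b→Port: bottleneck 3, flow now 8.
Augment Depot→b→e→Port: bottleneck 7, flow now 15.
No augmenting path remains; maximum flow = 15.
In the residual graph, reachable from Depot: {Depot}.
Min-cut edges: Depot→b (10), Depot→Port (5); capacity 10 + 5 = 15.
This cut is saturated, so no flow can exceed 15.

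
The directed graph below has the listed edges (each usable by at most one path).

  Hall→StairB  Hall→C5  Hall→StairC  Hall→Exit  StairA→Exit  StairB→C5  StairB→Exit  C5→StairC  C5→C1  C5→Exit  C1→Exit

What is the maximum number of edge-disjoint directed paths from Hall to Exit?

Assign every edge capacity 1; by Menger, the answer equals the max flow.
Path Hall→Exit (+1); total 1.
Path Hall→StairB→Exit (+1); total 2.
Path Hall→C5→Exit (+1); total 3.
No residual Hall→Exit path; max flow = 3.
Certifying cut of size 3: {Hall→C5, Hall→Exit, Hall→StairB}.

3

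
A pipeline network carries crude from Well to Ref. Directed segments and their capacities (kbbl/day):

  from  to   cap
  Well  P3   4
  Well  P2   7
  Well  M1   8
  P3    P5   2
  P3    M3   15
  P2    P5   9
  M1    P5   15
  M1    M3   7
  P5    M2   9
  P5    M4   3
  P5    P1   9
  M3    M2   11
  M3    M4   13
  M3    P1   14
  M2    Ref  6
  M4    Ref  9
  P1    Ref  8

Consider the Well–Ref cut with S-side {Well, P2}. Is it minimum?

Given cut capacity: 4 + 8 + 9 = 21.
Augment Well→P3→P5→M2→Ref: bottleneck 2, flow now 2.
Augment Well→P3→M3→M2→Ref: bottleneck 2, flow now 4.
Augment Well→P2→P5→M2→Ref: bottleneck 2, flow now 6.
Augment Well→P2→P5→M4→Ref: bottleneck 3, flow now 9.
Augment Well→P2→P5→P1→Ref: bottleneck 2, flow now 11.
Augment Well→M1→P5→P1→Ref: bottleneck 6, flow now 17.
Augment Well→M1→M3→M4→Ref: bottleneck 2, flow now 19.
No augmenting path remains; maximum flow = 19.
In the residual graph, reachable from Well: {Well}.
Min-cut edges: Well→P3 (4), Well→P2 (7), Well→M1 (8); capacity 4 + 7 + 8 = 19.
Cut capacity 21 exceeds the max flow 19, so it is not minimum.

No — its capacity is 21, but the minimum cut has capacity 19.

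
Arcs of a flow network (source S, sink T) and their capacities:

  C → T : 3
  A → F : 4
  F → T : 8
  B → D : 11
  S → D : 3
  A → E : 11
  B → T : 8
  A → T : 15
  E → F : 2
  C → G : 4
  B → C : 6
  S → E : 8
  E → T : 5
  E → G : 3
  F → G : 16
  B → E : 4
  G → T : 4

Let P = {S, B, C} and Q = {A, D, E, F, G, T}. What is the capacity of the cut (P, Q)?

41

Edges leaving {S, B, C}: S→D (3), S→E (8), B→D (11), B→E (4), B→T (8), C→G (4), C→T (3).
Cut capacity = 3 + 8 + 11 + 4 + 8 + 4 + 3 = 41.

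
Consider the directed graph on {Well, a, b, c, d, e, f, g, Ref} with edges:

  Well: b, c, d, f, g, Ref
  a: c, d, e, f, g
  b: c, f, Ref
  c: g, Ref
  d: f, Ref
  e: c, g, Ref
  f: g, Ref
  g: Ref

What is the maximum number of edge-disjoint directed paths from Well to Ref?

6

Assign every edge capacity 1; by Menger, the answer equals the max flow.
Path Well→Ref (+1); total 1.
Path Well→b→Ref (+1); total 2.
Path Well→c→Ref (+1); total 3.
Path Well→d→Ref (+1); total 4.
Path Well→f→Ref (+1); total 5.
Path Well→g→Ref (+1); total 6.
No residual Well→Ref path; max flow = 6.
Certifying cut of size 6: {Well→Ref, Well→b, Well→c, Well→d, Well→f, Well→g}.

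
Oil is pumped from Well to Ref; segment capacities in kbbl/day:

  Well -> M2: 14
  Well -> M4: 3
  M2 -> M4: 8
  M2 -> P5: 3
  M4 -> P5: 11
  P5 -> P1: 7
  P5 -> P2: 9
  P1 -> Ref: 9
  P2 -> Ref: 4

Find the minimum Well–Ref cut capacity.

Augment Well→M2→P5→P1→Ref: bottleneck 3, flow now 3.
Augment Well→M4→P5→P1→Ref: bottleneck 3, flow now 6.
Augment Well→M2→M4→P5→P1→Ref: bottleneck 1, flow now 7.
Augment Well→M2→M4→P5→P2→Ref: bottleneck 4, flow now 11.
No augmenting path remains; maximum flow = 11.
By max-flow min-cut, the minimum cut capacity equals the max flow.
In the residual graph, reachable from Well: {Well, M2, M4, P5, P2}.
Min-cut edges: P5→P1 (7), P2→Ref (4); capacity 7 + 4 = 11.

11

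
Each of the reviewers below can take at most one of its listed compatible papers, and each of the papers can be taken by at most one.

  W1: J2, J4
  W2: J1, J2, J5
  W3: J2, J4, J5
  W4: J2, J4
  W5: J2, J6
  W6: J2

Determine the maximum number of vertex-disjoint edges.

Unit-capacity flow: source→left, listed edges, right→sink; max matching = max flow.
Augmenting path W1→J2 (+1); matched 1.
Augmenting path W2→J1 (+1); matched 2.
Augmenting path W3→J4 (+1); matched 3.
Augmenting path W5→J6 (+1); matched 4.
Augmenting path W4→J4→W3→J5 (+1); matched 5.
No augmenting path remains; maximum matching = 5.
König certificate: {W2, W3, W5, J2, J4} is a vertex cover of size 5 (every listed pair touches it), so no matching can be larger.

5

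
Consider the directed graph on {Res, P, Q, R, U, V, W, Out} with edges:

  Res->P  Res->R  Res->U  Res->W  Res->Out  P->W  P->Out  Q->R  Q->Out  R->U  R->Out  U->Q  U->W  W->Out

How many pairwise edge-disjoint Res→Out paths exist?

Assign every edge capacity 1; by Menger, the answer equals the max flow.
Path Res→Out (+1); total 1.
Path Res→P→Out (+1); total 2.
Path Res→R→Out (+1); total 3.
Path Res→W→Out (+1); total 4.
Path Res→U→Q→Out (+1); total 5.
No residual Res→Out path; max flow = 5.
Certifying cut of size 5: {Res→Out, Res→P, Res→R, Res→U, Res→W}.

5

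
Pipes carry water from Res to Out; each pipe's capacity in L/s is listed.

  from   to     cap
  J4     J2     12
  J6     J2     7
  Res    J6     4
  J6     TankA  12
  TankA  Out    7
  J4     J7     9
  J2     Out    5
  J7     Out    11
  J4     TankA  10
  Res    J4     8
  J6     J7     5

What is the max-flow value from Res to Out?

Augment Res→J6→TankA→Out: bottleneck 4, flow now 4.
Augment Res→J4→TankA→Out: bottleneck 3, flow now 7.
Augment Res→J4→J7→Out: bottleneck 5, flow now 12.
No augmenting path remains; maximum flow = 12.
In the residual graph, reachable from Res: {Res}.
Min-cut edges: Res→J6 (4), Res→J4 (8); capacity 4 + 8 = 12.
This cut is saturated, so no flow can exceed 12.

12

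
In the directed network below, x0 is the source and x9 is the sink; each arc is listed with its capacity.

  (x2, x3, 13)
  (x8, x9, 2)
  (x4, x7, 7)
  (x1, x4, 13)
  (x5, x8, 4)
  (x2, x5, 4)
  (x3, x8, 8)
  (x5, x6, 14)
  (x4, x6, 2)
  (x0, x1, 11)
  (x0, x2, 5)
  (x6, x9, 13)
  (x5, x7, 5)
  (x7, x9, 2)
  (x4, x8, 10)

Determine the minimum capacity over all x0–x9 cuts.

Augment x0→x1→x4→x6→x9: bottleneck 2, flow now 2.
Augment x0→x1→x4→x7→x9: bottleneck 2, flow now 4.
Augment x0→x1→x4→x8→x9: bottleneck 2, flow now 6.
Augment x0→x2→x5→x6→x9: bottleneck 4, flow now 10.
No augmenting path remains; maximum flow = 10.
By max-flow min-cut, the minimum cut capacity equals the max flow.
In the residual graph, reachable from x0: {x0, x1, x2, x3, x4, x7, x8}.
Min-cut edges: x2→x5 (4), x4→x6 (2), x7→x9 (2), x8→x9 (2); capacity 4 + 2 + 2 + 2 = 10.

10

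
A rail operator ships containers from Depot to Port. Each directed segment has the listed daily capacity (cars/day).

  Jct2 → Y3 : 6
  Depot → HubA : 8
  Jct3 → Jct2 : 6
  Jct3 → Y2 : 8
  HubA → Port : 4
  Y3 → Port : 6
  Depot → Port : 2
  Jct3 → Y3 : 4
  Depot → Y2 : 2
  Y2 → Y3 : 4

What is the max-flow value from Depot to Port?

8

Augment Depot→Port: bottleneck 2, flow now 2.
Augment Depot→HubA→Port: bottleneck 4, flow now 6.
Augment Depot→Y2→Y3→Port: bottleneck 2, flow now 8.
No augmenting path remains; maximum flow = 8.
In the residual graph, reachable from Depot: {Depot, HubA}.
Min-cut edges: Depot→Y2 (2), Depot→Port (2), HubA→Port (4); capacity 2 + 2 + 4 = 8.
This cut is saturated, so no flow can exceed 8.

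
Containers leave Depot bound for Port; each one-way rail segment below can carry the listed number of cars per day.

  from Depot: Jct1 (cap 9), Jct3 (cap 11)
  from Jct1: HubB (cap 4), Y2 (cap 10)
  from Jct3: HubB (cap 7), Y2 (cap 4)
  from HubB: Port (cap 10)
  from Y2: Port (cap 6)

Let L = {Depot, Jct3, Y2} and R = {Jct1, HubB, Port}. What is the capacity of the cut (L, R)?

Edges leaving {Depot, Jct3, Y2}: Depot→Jct1 (9), Jct3→HubB (7), Y2→Port (6).
Cut capacity = 9 + 7 + 6 = 22.

22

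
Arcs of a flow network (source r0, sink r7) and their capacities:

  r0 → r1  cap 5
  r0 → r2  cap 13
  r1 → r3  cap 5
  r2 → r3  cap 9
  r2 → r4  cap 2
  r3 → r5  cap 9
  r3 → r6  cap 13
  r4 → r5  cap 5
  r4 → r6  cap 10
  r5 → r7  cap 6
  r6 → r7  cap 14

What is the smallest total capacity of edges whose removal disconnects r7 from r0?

Augment r0→r1→r3→r5→r7: bottleneck 5, flow now 5.
Augment r0→r2→r3→r5→r7: bottleneck 1, flow now 6.
Augment r0→r2→r3→r6→r7: bottleneck 8, flow now 14.
Augment r0→r2→r4→r6→r7: bottleneck 2, flow now 16.
No augmenting path remains; maximum flow = 16.
By max-flow min-cut, the minimum cut capacity equals the max flow.
In the residual graph, reachable from r0: {r0, r2}.
Min-cut edges: r0→r1 (5), r2→r3 (9), r2→r4 (2); capacity 5 + 9 + 2 = 16.

16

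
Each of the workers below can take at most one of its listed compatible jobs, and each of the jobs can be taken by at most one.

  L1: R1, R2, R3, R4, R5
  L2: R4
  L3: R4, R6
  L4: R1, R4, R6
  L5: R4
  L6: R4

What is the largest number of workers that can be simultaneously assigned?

Unit-capacity flow: source→left, listed edges, right→sink; max matching = max flow.
Augmenting path L1→R1 (+1); matched 1.
Augmenting path L2→R4 (+1); matched 2.
Augmenting path L3→R6 (+1); matched 3.
Augmenting path L4→R1→L1→R2 (+1); matched 4.
No augmenting path remains; maximum matching = 4.
König certificate: {L1, L3, L4, R4} is a vertex cover of size 4 (every listed pair touches it), so no matching can be larger.

4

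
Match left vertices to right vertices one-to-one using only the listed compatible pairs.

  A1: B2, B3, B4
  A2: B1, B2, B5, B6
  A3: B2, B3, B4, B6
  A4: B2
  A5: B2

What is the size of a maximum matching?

4

Unit-capacity flow: source→left, listed edges, right→sink; max matching = max flow.
Augmenting path A1→B2 (+1); matched 1.
Augmenting path A2→B1 (+1); matched 2.
Augmenting path A3→B3 (+1); matched 3.
Augmenting path A4→B2→A1→B4 (+1); matched 4.
No augmenting path remains; maximum matching = 4.
König certificate: {A1, A2, A3, B2} is a vertex cover of size 4 (every listed pair touches it), so no matching can be larger.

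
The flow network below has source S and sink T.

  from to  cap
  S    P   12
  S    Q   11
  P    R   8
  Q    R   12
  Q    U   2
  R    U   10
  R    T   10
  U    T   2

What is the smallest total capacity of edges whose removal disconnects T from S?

12

Augment S→P→R→T: bottleneck 8, flow now 8.
Augment S→Q→R→T: bottleneck 2, flow now 10.
Augment S→Q→U→T: bottleneck 2, flow now 12.
No augmenting path remains; maximum flow = 12.
By max-flow min-cut, the minimum cut capacity equals the max flow.
In the residual graph, reachable from S: {S, P, Q, R, U}.
Min-cut edges: R→T (10), U→T (2); capacity 10 + 2 = 12.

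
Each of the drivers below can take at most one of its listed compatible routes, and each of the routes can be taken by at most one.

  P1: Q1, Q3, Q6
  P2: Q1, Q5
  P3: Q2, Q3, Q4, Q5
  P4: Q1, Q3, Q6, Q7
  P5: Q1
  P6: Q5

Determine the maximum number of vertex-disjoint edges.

5

Unit-capacity flow: source→left, listed edges, right→sink; max matching = max flow.
Augmenting path P1→Q1 (+1); matched 1.
Augmenting path P2→Q5 (+1); matched 2.
Augmenting path P3→Q2 (+1); matched 3.
Augmenting path P4→Q3 (+1); matched 4.
Augmenting path P5→Q1→P1→Q6 (+1); matched 5.
No augmenting path remains; maximum matching = 5.
König certificate: {P1, P3, P4, Q1, Q5} is a vertex cover of size 5 (every listed pair touches it), so no matching can be larger.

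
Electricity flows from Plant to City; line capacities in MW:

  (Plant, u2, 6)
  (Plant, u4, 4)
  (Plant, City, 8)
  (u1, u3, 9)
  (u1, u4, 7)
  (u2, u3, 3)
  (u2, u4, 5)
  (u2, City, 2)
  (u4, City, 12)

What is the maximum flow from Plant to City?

18

Augment Plant→City: bottleneck 8, flow now 8.
Augment Plant→u2→City: bottleneck 2, flow now 10.
Augment Plant→u4→City: bottleneck 4, flow now 14.
Augment Plant→u2→u4→City: bottleneck 4, flow now 18.
No augmenting path remains; maximum flow = 18.
In the residual graph, reachable from Plant: {Plant}.
Min-cut edges: Plant→u2 (6), Plant→u4 (4), Plant→City (8); capacity 6 + 4 + 8 = 18.
This cut is saturated, so no flow can exceed 18.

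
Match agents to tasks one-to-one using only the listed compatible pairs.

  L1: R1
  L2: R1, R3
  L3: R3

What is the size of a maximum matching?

Unit-capacity flow: source→left, listed edges, right→sink; max matching = max flow.
Augmenting path L1→R1 (+1); matched 1.
Augmenting path L2→R3 (+1); matched 2.
No augmenting path remains; maximum matching = 2.
König certificate: {R1, R3} is a vertex cover of size 2 (every listed pair touches it), so no matching can be larger.

2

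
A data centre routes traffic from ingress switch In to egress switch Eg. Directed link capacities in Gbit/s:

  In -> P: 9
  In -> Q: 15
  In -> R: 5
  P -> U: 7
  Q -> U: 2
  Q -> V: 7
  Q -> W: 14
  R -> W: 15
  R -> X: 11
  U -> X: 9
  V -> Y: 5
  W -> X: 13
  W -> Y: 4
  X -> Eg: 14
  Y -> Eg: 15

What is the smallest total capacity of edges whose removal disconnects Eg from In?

23

Augment In→R→X→Eg: bottleneck 5, flow now 5.
Augment In→P→U→X→Eg: bottleneck 7, flow now 12.
Augment In→Q→U→X→Eg: bottleneck 2, flow now 14.
Augment In→Q→V→Y→Eg: bottleneck 5, flow now 19.
Augment In→Q→W→Y→Eg: bottleneck 4, flow now 23.
No augmenting path remains; maximum flow = 23.
By max-flow min-cut, the minimum cut capacity equals the max flow.
In the residual graph, reachable from In: {In, P, Q, R, U, V, W, X}.
Min-cut edges: V→Y (5), W→Y (4), X→Eg (14); capacity 5 + 4 + 14 = 23.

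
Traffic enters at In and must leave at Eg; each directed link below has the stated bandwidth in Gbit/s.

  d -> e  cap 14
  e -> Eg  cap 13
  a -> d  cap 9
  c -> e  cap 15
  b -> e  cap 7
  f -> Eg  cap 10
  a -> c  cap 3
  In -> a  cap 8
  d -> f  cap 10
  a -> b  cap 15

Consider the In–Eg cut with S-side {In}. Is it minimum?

Given cut capacity: 8 = 8.
Augment In→a→b→e→Eg: bottleneck 7, flow now 7.
Augment In→a→c→e→Eg: bottleneck 1, flow now 8.
No augmenting path remains; maximum flow = 8.
Cut capacity 8 equals the max flow, so it is a minimum cut.

Yes — it is a minimum cut (capacity 8).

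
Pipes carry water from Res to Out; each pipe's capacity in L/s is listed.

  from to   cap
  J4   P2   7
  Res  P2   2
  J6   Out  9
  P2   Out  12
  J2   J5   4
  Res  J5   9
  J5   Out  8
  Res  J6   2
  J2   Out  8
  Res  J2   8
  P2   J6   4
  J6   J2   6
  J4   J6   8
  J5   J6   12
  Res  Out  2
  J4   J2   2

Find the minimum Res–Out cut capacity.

23

Augment Res→Out: bottleneck 2, flow now 2.
Augment Res→J5→Out: bottleneck 8, flow now 10.
Augment Res→P2→Out: bottleneck 2, flow now 12.
Augment Res→J6→Out: bottleneck 2, flow now 14.
Augment Res→J2→Out: bottleneck 8, flow now 22.
Augment Res→J5→J6→Out: bottleneck 1, flow now 23.
No augmenting path remains; maximum flow = 23.
By max-flow min-cut, the minimum cut capacity equals the max flow.
In the residual graph, reachable from Res: {Res}.
Min-cut edges: Res→J5 (9), Res→P2 (2), Res→J6 (2), Res→J2 (8), Res→Out (2); capacity 9 + 2 + 2 + 8 + 2 = 23.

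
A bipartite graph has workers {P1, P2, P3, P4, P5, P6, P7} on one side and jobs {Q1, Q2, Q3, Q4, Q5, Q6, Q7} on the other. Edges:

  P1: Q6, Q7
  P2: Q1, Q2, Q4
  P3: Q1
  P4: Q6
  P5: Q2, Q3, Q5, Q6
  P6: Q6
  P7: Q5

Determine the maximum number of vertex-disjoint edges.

6

Unit-capacity flow: source→left, listed edges, right→sink; max matching = max flow.
Augmenting path P1→Q6 (+1); matched 1.
Augmenting path P2→Q1 (+1); matched 2.
Augmenting path P5→Q2 (+1); matched 3.
Augmenting path P7→Q5 (+1); matched 4.
Augmenting path P3→Q1→P2→Q4 (+1); matched 5.
Augmenting path P4→Q6→P1→Q7 (+1); matched 6.
No augmenting path remains; maximum matching = 6.
König certificate: {P1, P2, P3, P5, P7, Q6} is a vertex cover of size 6 (every listed pair touches it), so no matching can be larger.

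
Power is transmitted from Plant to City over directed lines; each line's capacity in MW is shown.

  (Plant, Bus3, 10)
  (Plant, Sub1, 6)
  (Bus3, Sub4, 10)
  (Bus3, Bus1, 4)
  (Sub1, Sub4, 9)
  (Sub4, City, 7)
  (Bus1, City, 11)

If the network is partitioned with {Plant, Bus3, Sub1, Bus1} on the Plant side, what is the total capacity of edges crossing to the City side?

Edges leaving {Plant, Bus3, Sub1, Bus1}: Bus3→Sub4 (10), Sub1→Sub4 (9), Bus1→City (11).
Cut capacity = 10 + 9 + 11 = 30.

30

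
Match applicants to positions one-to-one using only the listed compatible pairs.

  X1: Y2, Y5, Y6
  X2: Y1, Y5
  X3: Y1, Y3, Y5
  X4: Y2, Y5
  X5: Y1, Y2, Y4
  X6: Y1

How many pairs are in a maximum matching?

6

Unit-capacity flow: source→left, listed edges, right→sink; max matching = max flow.
Augmenting path X1→Y2 (+1); matched 1.
Augmenting path X2→Y1 (+1); matched 2.
Augmenting path X3→Y3 (+1); matched 3.
Augmenting path X4→Y5 (+1); matched 4.
Augmenting path X5→Y4 (+1); matched 5.
Augmenting path X6→Y1→X2→Y5→X4→Y2→X1→Y6 (+1); matched 6.
No augmenting path remains; maximum matching = 6.
König certificate: {X1, X2, X3, X4, X5, X6} is a vertex cover of size 6 (every listed pair touches it), so no matching can be larger.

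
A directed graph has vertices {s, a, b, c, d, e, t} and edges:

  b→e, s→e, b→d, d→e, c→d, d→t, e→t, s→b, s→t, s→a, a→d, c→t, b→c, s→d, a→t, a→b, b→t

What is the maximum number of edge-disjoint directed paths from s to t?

5

Assign every edge capacity 1; by Menger, the answer equals the max flow.
Path s→t (+1); total 1.
Path s→a→t (+1); total 2.
Path s→b→t (+1); total 3.
Path s→d→t (+1); total 4.
Path s→e→t (+1); total 5.
No residual s→t path; max flow = 5.
Certifying cut of size 5: {s→a, s→b, s→d, s→e, s→t}.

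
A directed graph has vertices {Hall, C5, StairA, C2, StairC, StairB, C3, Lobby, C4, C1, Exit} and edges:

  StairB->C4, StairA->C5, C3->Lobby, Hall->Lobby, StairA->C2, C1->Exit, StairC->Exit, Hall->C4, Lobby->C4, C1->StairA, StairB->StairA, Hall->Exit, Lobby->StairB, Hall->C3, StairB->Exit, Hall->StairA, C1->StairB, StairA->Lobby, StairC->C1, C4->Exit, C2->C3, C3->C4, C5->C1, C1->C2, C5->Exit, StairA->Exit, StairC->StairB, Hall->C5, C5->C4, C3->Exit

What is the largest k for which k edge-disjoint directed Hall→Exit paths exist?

Assign every edge capacity 1; by Menger, the answer equals the max flow.
Path Hall→Exit (+1); total 1.
Path Hall→C5→Exit (+1); total 2.
Path Hall→StairA→Exit (+1); total 3.
Path Hall→C3→Exit (+1); total 4.
Path Hall→C4→Exit (+1); total 5.
Path Hall→Lobby→StairB→Exit (+1); total 6.
No residual Hall→Exit path; max flow = 6.
Certifying cut of size 6: {Hall→C3, Hall→C4, Hall→C5, Hall→Exit, Hall→Lobby, Hall→StairA}.

6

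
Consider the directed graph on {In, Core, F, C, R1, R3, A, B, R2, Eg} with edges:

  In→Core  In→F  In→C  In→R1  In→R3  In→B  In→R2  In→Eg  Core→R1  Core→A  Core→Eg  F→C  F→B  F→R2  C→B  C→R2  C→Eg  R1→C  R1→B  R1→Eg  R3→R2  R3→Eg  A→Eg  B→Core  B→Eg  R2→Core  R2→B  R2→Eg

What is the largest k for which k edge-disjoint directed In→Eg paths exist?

Assign every edge capacity 1; by Menger, the answer equals the max flow.
Path In→Eg (+1); total 1.
Path In→Core→Eg (+1); total 2.
Path In→C→Eg (+1); total 3.
Path In→R1→Eg (+1); total 4.
Path In→R3→Eg (+1); total 5.
Path In→B→Eg (+1); total 6.
Path In→R2→Eg (+1); total 7.
Path In→F→B→Core→A→Eg (+1); total 8.
No residual In→Eg path; max flow = 8.
Certifying cut of size 8: {In→B, In→C, In→Core, In→Eg, In→F, In→R1, In→R2, In→R3}.

8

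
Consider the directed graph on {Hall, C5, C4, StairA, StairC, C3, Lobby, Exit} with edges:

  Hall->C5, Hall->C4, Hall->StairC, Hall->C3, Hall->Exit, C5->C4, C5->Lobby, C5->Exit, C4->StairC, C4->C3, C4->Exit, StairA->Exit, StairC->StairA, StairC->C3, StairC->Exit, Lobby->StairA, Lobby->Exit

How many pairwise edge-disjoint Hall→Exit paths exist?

Assign every edge capacity 1; by Menger, the answer equals the max flow.
Path Hall→Exit (+1); total 1.
Path Hall→C5→Exit (+1); total 2.
Path Hall→C4→Exit (+1); total 3.
Path Hall→StairC→Exit (+1); total 4.
No residual Hall→Exit path; max flow = 4.
Certifying cut of size 4: {Hall→C4, Hall→C5, Hall→Exit, Hall→StairC}.

4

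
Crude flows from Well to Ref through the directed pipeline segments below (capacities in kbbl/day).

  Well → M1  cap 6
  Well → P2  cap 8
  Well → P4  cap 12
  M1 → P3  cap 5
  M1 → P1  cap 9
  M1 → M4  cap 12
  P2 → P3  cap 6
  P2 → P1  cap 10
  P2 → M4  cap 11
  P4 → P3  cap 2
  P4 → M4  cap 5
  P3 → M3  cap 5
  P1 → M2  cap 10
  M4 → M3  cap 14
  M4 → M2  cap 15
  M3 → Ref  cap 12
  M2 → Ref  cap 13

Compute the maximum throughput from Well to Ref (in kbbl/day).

Augment Well→M1→P3→M3→Ref: bottleneck 5, flow now 5.
Augment Well→M1→P1→M2→Ref: bottleneck 1, flow now 6.
Augment Well→P2→P1→M2→Ref: bottleneck 8, flow now 14.
Augment Well→P4→M4→M3→Ref: bottleneck 5, flow now 19.
Augment Well→P4→P3→M1→P1→M2→Ref: bottleneck 1, flow now 20. (uses reverse residual edge)
Augment Well→P4→P3→M1→M4→M3→Ref: bottleneck 1, flow now 21. (uses reverse residual edge)
No augmenting path remains; maximum flow = 21.
In the residual graph, reachable from Well: {Well, P4}.
Min-cut edges: Well→M1 (6), Well→P2 (8), P4→P3 (2), P4→M4 (5); capacity 6 + 8 + 2 + 5 = 21.
This cut is saturated, so no flow can exceed 21.

21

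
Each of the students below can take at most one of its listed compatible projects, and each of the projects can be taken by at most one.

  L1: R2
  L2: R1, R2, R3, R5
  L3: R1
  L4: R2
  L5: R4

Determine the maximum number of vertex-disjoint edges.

4

Unit-capacity flow: source→left, listed edges, right→sink; max matching = max flow.
Augmenting path L1→R2 (+1); matched 1.
Augmenting path L2→R1 (+1); matched 2.
Augmenting path L5→R4 (+1); matched 3.
Augmenting path L3→R1→L2→R3 (+1); matched 4.
No augmenting path remains; maximum matching = 4.
König certificate: {L2, L3, L5, R2} is a vertex cover of size 4 (every listed pair touches it), so no matching can be larger.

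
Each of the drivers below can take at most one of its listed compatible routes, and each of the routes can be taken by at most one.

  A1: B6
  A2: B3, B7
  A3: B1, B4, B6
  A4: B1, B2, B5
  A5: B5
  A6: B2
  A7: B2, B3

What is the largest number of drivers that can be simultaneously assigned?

Unit-capacity flow: source→left, listed edges, right→sink; max matching = max flow.
Augmenting path A1→B6 (+1); matched 1.
Augmenting path A2→B3 (+1); matched 2.
Augmenting path A3→B1 (+1); matched 3.
Augmenting path A4→B2 (+1); matched 4.
Augmenting path A5→B5 (+1); matched 5.
Augmenting path A7→B3→A2→B7 (+1); matched 6.
Augmenting path A6→B2→A4→B1→A3→B4 (+1); matched 7.
No augmenting path remains; maximum matching = 7.
König certificate: {A1, A2, A3, A4, A5, A6, A7} is a vertex cover of size 7 (every listed pair touches it), so no matching can be larger.

7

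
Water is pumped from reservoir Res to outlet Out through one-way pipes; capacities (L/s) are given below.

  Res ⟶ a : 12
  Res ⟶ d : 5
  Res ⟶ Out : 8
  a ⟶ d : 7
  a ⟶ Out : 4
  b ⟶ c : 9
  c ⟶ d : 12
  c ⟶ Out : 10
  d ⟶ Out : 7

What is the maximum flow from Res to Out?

Augment Res→Out: bottleneck 8, flow now 8.
Augment Res→a→Out: bottleneck 4, flow now 12.
Augment Res→d→Out: bottleneck 5, flow now 17.
Augment Res→a→d→Out: bottleneck 2, flow now 19.
No augmenting path remains; maximum flow = 19.
In the residual graph, reachable from Res: {Res, a, d}.
Min-cut edges: Res→Out (8), a→Out (4), d→Out (7); capacity 8 + 4 + 7 = 19.
This cut is saturated, so no flow can exceed 19.

19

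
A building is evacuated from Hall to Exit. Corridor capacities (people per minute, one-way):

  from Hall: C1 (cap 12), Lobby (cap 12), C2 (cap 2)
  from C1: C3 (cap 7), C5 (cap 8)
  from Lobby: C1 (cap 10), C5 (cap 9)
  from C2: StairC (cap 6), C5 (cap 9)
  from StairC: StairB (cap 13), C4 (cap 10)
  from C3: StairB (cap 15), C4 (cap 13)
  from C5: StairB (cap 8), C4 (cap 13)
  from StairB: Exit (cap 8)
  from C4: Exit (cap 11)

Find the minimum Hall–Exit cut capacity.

Augment Hall→C1→C3→StairB→Exit: bottleneck 7, flow now 7.
Augment Hall→C1→C5→StairB→Exit: bottleneck 1, flow now 8.
Augment Hall→C1→C5→C4→Exit: bottleneck 4, flow now 12.
Augment Hall→Lobby→C5→C4→Exit: bottleneck 7, flow now 19.
No augmenting path remains; maximum flow = 19.
By max-flow min-cut, the minimum cut capacity equals the max flow.
In the residual graph, reachable from Hall: {Hall, C1, Lobby, C2, StairC, C3, C5, StairB, C4}.
Min-cut edges: StairB→Exit (8), C4→Exit (11); capacity 8 + 11 = 19.

19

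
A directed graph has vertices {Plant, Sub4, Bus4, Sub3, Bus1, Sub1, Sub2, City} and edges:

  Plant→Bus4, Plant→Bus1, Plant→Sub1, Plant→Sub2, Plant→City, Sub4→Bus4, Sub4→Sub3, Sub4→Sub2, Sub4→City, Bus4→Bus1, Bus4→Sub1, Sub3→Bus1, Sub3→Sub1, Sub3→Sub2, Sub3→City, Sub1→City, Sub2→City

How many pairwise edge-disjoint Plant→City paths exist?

Assign every edge capacity 1; by Menger, the answer equals the max flow.
Path Plant→City (+1); total 1.
Path Plant→Sub1→City (+1); total 2.
Path Plant→Sub2→City (+1); total 3.
No residual Plant→City path; max flow = 3.
Certifying cut of size 3: {Plant→City, Plant→Sub2, Sub1→City}.

3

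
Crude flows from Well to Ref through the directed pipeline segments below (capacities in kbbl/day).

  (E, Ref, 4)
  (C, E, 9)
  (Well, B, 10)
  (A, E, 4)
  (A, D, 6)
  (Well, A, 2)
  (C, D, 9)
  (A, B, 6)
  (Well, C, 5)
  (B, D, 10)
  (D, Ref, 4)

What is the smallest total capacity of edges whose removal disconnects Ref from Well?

Augment Well→A→D→Ref: bottleneck 2, flow now 2.
Augment Well→B→D→Ref: bottleneck 2, flow now 4.
Augment Well→C→E→Ref: bottleneck 4, flow now 8.
No augmenting path remains; maximum flow = 8.
By max-flow min-cut, the minimum cut capacity equals the max flow.
In the residual graph, reachable from Well: {Well, A, B, C, D, E}.
Min-cut edges: D→Ref (4), E→Ref (4); capacity 4 + 4 = 8.

8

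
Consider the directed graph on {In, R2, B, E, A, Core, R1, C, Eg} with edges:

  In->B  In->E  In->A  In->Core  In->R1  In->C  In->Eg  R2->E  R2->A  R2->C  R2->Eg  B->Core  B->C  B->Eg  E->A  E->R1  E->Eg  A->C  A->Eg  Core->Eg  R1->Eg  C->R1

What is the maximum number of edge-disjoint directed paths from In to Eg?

Assign every edge capacity 1; by Menger, the answer equals the max flow.
Path In→Eg (+1); total 1.
Path In→B→Eg (+1); total 2.
Path In→E→Eg (+1); total 3.
Path In→A→Eg (+1); total 4.
Path In→Core→Eg (+1); total 5.
Path In→R1→Eg (+1); total 6.
No residual In→Eg path; max flow = 6.
Certifying cut of size 6: {In→A, In→B, In→Core, In→E, In→Eg, R1→Eg}.

6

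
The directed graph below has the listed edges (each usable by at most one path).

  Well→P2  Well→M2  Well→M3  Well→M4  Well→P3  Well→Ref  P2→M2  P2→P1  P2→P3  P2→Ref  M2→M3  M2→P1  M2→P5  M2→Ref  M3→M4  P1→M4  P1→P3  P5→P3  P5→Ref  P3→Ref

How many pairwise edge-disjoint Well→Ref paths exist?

Assign every edge capacity 1; by Menger, the answer equals the max flow.
Path Well→Ref (+1); total 1.
Path Well→P2→Ref (+1); total 2.
Path Well→M2→Ref (+1); total 3.
Path Well→P3→Ref (+1); total 4.
No residual Well→Ref path; max flow = 4.
Certifying cut of size 4: {Well→M2, Well→P2, Well→P3, Well→Ref}.

4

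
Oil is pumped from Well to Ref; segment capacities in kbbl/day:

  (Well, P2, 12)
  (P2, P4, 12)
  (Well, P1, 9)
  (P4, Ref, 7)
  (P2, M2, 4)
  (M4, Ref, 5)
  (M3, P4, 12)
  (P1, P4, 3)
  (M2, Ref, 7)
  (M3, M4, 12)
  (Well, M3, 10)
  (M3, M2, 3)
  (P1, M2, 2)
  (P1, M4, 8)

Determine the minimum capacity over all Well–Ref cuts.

19

Augment Well→M3→M2→Ref: bottleneck 3, flow now 3.
Augment Well→M3→P4→Ref: bottleneck 7, flow now 10.
Augment Well→P2→M2→Ref: bottleneck 4, flow now 14.
Augment Well→P1→M4→Ref: bottleneck 5, flow now 19.
No augmenting path remains; maximum flow = 19.
By max-flow min-cut, the minimum cut capacity equals the max flow.
In the residual graph, reachable from Well: {Well, M3, P2, P1, M2, P4, M4}.
Min-cut edges: M2→Ref (7), P4→Ref (7), M4→Ref (5); capacity 7 + 7 + 5 = 19.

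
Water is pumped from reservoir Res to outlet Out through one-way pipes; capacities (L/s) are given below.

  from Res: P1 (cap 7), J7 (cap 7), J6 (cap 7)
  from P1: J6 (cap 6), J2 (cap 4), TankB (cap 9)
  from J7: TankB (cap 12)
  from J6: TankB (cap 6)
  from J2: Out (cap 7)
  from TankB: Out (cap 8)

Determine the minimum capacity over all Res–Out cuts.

12

Augment Res→P1→J2→Out: bottleneck 4, flow now 4.
Augment Res→P1→TankB→Out: bottleneck 3, flow now 7.
Augment Res→J7→TankB→Out: bottleneck 5, flow now 12.
No augmenting path remains; maximum flow = 12.
By max-flow min-cut, the minimum cut capacity equals the max flow.
In the residual graph, reachable from Res: {Res, P1, J7, J6, TankB}.
Min-cut edges: P1→J2 (4), TankB→Out (8); capacity 4 + 8 = 12.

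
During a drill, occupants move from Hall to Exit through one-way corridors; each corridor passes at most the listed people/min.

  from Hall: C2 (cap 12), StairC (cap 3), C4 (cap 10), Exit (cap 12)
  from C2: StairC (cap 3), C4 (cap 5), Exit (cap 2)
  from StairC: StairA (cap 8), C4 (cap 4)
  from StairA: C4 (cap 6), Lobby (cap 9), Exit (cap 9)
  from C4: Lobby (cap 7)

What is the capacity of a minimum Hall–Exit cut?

Augment Hall→Exit: bottleneck 12, flow now 12.
Augment Hall→C2→Exit: bottleneck 2, flow now 14.
Augment Hall→StairC→StairA→Exit: bottleneck 3, flow now 17.
Augment Hall→C2→StairC→StairA→Exit: bottleneck 3, flow now 20.
No augmenting path remains; maximum flow = 20.
By max-flow min-cut, the minimum cut capacity equals the max flow.
In the residual graph, reachable from Hall: {Hall, C2, C4, Lobby}.
Min-cut edges: Hall→StairC (3), Hall→Exit (12), C2→StairC (3), C2→Exit (2); capacity 3 + 12 + 3 + 2 = 20.

20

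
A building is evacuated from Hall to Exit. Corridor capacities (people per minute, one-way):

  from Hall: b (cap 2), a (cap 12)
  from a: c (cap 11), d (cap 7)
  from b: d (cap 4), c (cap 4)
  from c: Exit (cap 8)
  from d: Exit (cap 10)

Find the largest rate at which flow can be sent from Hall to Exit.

14

Augment Hall→a→c→Exit: bottleneck 8, flow now 8.
Augment Hall→a→d→Exit: bottleneck 4, flow now 12.
Augment Hall→b→d→Exit: bottleneck 2, flow now 14.
No augmenting path remains; maximum flow = 14.
In the residual graph, reachable from Hall: {Hall}.
Min-cut edges: Hall→a (12), Hall→b (2); capacity 12 + 2 = 14.
This cut is saturated, so no flow can exceed 14.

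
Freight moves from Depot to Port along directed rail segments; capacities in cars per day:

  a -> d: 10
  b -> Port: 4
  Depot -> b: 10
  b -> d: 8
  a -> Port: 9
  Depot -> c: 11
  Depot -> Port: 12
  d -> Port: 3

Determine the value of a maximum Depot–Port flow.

19

Augment Depot→Port: bottleneck 12, flow now 12.
Augment Depot→b→Port: bottleneck 4, flow now 16.
Augment Depot→b→d→Port: bottleneck 3, flow now 19.
No augmenting path remains; maximum flow = 19.
In the residual graph, reachable from Depot: {Depot, b, c, d}.
Min-cut edges: Depot→Port (12), b→Port (4), d→Port (3); capacity 12 + 4 + 3 = 19.
This cut is saturated, so no flow can exceed 19.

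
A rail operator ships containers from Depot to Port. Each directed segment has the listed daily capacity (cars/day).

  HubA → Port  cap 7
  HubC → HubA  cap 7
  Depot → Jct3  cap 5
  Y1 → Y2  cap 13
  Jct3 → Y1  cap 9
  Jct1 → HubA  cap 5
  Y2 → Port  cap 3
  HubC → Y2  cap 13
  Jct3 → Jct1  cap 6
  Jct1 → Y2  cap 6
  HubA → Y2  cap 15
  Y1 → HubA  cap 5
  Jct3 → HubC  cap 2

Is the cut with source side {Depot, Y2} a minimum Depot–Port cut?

No — its capacity is 8, but the minimum cut has capacity 5.

Given cut capacity: 5 + 3 = 8.
Augment Depot→Jct3→HubC→Y2→Port: bottleneck 2, flow now 2.
Augment Depot→Jct3→Y1→Y2→Port: bottleneck 1, flow now 3.
Augment Depot→Jct3→Y1→HubA→Port: bottleneck 2, flow now 5.
No augmenting path remains; maximum flow = 5.
In the residual graph, reachable from Depot: {Depot}.
Min-cut edges: Depot→Jct3 (5); capacity 5 = 5.
Cut capacity 8 exceeds the max flow 5, so it is not minimum.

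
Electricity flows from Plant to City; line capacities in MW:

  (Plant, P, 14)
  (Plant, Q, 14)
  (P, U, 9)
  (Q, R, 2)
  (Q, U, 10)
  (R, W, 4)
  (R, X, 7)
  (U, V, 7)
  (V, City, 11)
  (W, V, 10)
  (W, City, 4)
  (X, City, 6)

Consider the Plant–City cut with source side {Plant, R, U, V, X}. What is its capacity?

49

Edges leaving {Plant, R, U, V, X}: Plant→P (14), Plant→Q (14), R→W (4), V→City (11), X→City (6).
Cut capacity = 14 + 14 + 4 + 11 + 6 = 49.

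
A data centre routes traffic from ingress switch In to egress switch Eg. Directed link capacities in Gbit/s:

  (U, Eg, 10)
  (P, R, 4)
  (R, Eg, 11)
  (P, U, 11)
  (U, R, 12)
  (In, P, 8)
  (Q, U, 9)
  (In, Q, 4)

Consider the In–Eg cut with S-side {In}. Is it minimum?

Yes — it is a minimum cut (capacity 12).

Given cut capacity: 8 + 4 = 12.
Augment In→P→R→Eg: bottleneck 4, flow now 4.
Augment In→P→U→Eg: bottleneck 4, flow now 8.
Augment In→Q→U→Eg: bottleneck 4, flow now 12.
No augmenting path remains; maximum flow = 12.
Cut capacity 12 equals the max flow, so it is a minimum cut.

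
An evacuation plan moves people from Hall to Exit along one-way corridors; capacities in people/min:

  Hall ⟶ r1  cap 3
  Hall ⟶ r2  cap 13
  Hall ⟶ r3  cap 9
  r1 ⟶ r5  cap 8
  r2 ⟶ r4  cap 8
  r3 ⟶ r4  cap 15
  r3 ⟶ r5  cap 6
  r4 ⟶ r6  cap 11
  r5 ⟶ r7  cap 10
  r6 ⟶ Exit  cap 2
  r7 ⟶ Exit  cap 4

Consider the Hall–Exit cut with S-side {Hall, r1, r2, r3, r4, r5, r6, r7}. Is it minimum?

Given cut capacity: 2 + 4 = 6.
Augment Hall→r1→r5→r7→Exit: bottleneck 3, flow now 3.
Augment Hall→r2→r4→r6→Exit: bottleneck 2, flow now 5.
Augment Hall→r3→r5→r7→Exit: bottleneck 1, flow now 6.
No augmenting path remains; maximum flow = 6.
Cut capacity 6 equals the max flow, so it is a minimum cut.

Yes — it is a minimum cut (capacity 6).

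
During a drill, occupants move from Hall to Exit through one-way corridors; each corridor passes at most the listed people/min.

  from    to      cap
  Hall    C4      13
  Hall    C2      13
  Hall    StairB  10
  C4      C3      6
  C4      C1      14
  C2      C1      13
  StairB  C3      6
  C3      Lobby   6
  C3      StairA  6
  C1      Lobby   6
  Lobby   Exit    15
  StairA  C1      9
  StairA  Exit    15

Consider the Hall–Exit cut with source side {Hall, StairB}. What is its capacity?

32

Edges leaving {Hall, StairB}: Hall→C4 (13), Hall→C2 (13), StairB→C3 (6).
Cut capacity = 13 + 13 + 6 = 32.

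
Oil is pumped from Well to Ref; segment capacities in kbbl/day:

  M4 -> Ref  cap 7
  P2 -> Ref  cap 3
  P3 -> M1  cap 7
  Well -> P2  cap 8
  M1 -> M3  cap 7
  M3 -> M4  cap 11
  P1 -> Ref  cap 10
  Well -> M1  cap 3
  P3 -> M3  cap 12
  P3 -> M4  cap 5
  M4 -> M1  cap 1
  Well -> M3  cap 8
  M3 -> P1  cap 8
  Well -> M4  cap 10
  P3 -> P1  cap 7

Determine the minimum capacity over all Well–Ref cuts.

Augment Well→P2→Ref: bottleneck 3, flow now 3.
Augment Well→M4→Ref: bottleneck 7, flow now 10.
Augment Well→M3→P1→Ref: bottleneck 8, flow now 18.
No augmenting path remains; maximum flow = 18.
By max-flow min-cut, the minimum cut capacity equals the max flow.
In the residual graph, reachable from Well: {Well, M1, M3, P2, M4}.
Min-cut edges: M3→P1 (8), P2→Ref (3), M4→Ref (7); capacity 8 + 3 + 7 = 18.

18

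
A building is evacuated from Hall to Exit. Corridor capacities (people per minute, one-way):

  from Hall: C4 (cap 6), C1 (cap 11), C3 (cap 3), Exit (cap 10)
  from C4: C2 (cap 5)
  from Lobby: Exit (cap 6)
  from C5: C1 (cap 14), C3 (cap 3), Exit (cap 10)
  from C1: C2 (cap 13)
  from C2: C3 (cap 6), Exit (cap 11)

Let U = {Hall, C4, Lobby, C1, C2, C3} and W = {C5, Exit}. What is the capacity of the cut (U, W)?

Edges leaving {Hall, C4, Lobby, C1, C2, C3}: Hall→Exit (10), Lobby→Exit (6), C2→Exit (11).
Cut capacity = 10 + 6 + 11 = 27.

27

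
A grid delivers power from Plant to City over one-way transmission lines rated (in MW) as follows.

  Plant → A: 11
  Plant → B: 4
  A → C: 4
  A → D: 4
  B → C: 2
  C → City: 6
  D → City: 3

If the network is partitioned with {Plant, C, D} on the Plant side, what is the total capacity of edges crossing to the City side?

24

Edges leaving {Plant, C, D}: Plant→A (11), Plant→B (4), C→City (6), D→City (3).
Cut capacity = 11 + 4 + 6 + 3 = 24.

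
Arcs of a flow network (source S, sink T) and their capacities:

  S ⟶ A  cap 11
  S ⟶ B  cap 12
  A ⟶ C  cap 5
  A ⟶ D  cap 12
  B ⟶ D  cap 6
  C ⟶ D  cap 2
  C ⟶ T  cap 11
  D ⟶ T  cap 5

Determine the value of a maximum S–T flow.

Augment S→A→C→T: bottleneck 5, flow now 5.
Augment S→A→D→T: bottleneck 5, flow now 10.
No augmenting path remains; maximum flow = 10.
In the residual graph, reachable from S: {S, A, B, D}.
Min-cut edges: A→C (5), D→T (5); capacity 5 + 5 = 10.
This cut is saturated, so no flow can exceed 10.

10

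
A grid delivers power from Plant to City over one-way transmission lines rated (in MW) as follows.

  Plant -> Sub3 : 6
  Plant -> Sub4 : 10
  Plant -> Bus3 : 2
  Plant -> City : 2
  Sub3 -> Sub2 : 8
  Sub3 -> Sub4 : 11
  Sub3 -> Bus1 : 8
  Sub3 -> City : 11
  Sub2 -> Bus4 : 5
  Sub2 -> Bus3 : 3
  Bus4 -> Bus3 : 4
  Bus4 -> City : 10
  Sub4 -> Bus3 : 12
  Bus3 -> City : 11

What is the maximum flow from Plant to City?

Augment Plant→City: bottleneck 2, flow now 2.
Augment Plant→Sub3→City: bottleneck 6, flow now 8.
Augment Plant→Bus3→City: bottleneck 2, flow now 10.
Augment Plant→Sub4→Bus3→City: bottleneck 9, flow now 19.
No augmenting path remains; maximum flow = 19.
In the residual graph, reachable from Plant: {Plant, Sub4, Bus3}.
Min-cut edges: Plant→Sub3 (6), Plant→City (2), Bus3→City (11); capacity 6 + 2 + 11 = 19.
This cut is saturated, so no flow can exceed 19.

19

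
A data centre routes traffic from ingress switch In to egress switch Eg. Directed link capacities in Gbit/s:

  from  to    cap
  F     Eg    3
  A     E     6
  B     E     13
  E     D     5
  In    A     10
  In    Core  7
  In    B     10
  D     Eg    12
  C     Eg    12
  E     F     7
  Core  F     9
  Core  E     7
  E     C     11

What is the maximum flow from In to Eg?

19

Augment In→Core→F→Eg: bottleneck 3, flow now 3.
Augment In→B→E→D→Eg: bottleneck 5, flow now 8.
Augment In→B→E→C→Eg: bottleneck 5, flow now 13.
Augment In→A→E→C→Eg: bottleneck 6, flow now 19.
No augmenting path remains; maximum flow = 19.
In the residual graph, reachable from In: {In, B, A, Core, E, F}.
Min-cut edges: E→D (5), E→C (11), F→Eg (3); capacity 5 + 11 + 3 = 19.
This cut is saturated, so no flow can exceed 19.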